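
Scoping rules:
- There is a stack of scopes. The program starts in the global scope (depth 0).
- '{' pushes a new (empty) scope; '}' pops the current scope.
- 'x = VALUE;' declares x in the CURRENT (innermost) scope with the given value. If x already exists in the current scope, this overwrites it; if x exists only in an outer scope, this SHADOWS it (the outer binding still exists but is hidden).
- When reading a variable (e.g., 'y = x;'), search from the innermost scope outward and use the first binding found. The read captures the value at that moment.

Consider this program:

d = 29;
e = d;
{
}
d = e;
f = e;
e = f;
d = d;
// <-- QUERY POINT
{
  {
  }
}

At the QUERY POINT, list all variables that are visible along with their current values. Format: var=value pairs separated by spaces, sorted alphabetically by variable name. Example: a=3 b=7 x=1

Answer: d=29 e=29 f=29

Derivation:
Step 1: declare d=29 at depth 0
Step 2: declare e=(read d)=29 at depth 0
Step 3: enter scope (depth=1)
Step 4: exit scope (depth=0)
Step 5: declare d=(read e)=29 at depth 0
Step 6: declare f=(read e)=29 at depth 0
Step 7: declare e=(read f)=29 at depth 0
Step 8: declare d=(read d)=29 at depth 0
Visible at query point: d=29 e=29 f=29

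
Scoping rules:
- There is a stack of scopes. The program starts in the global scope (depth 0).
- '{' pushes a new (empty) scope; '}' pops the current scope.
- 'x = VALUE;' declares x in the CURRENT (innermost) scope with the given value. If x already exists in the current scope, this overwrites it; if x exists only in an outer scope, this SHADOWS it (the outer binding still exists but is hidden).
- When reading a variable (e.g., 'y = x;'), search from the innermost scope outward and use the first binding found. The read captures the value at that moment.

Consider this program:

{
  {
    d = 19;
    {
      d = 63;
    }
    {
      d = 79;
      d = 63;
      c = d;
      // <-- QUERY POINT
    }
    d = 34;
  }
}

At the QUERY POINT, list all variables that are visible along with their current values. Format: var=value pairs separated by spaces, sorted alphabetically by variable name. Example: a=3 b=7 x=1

Answer: c=63 d=63

Derivation:
Step 1: enter scope (depth=1)
Step 2: enter scope (depth=2)
Step 3: declare d=19 at depth 2
Step 4: enter scope (depth=3)
Step 5: declare d=63 at depth 3
Step 6: exit scope (depth=2)
Step 7: enter scope (depth=3)
Step 8: declare d=79 at depth 3
Step 9: declare d=63 at depth 3
Step 10: declare c=(read d)=63 at depth 3
Visible at query point: c=63 d=63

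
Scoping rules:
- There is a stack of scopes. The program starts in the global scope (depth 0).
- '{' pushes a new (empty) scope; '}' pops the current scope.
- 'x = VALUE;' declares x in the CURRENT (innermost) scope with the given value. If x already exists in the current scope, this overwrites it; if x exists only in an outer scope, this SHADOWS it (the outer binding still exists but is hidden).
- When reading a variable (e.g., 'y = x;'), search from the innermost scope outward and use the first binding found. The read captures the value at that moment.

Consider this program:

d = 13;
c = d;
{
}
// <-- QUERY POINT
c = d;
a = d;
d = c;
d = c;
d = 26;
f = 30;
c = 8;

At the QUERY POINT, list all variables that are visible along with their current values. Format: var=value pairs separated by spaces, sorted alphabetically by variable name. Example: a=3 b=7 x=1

Step 1: declare d=13 at depth 0
Step 2: declare c=(read d)=13 at depth 0
Step 3: enter scope (depth=1)
Step 4: exit scope (depth=0)
Visible at query point: c=13 d=13

Answer: c=13 d=13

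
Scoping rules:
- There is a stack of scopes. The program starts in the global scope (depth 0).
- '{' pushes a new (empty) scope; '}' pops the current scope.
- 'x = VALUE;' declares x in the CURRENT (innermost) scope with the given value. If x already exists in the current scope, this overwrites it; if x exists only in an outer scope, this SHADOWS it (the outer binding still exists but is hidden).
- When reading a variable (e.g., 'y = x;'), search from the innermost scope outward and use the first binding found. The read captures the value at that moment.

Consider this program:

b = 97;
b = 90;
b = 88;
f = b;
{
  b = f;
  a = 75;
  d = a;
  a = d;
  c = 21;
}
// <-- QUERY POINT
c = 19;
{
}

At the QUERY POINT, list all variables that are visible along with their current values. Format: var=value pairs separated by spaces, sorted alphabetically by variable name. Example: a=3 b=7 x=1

Answer: b=88 f=88

Derivation:
Step 1: declare b=97 at depth 0
Step 2: declare b=90 at depth 0
Step 3: declare b=88 at depth 0
Step 4: declare f=(read b)=88 at depth 0
Step 5: enter scope (depth=1)
Step 6: declare b=(read f)=88 at depth 1
Step 7: declare a=75 at depth 1
Step 8: declare d=(read a)=75 at depth 1
Step 9: declare a=(read d)=75 at depth 1
Step 10: declare c=21 at depth 1
Step 11: exit scope (depth=0)
Visible at query point: b=88 f=88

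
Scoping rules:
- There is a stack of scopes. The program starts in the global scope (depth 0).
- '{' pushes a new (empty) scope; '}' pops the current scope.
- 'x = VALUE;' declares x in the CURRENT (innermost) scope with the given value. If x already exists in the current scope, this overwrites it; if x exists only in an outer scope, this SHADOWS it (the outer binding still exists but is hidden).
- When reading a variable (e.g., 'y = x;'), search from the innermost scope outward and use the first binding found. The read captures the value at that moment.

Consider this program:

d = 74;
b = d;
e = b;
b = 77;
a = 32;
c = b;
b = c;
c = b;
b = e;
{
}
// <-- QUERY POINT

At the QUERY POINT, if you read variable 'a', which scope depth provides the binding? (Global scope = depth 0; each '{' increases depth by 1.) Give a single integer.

Step 1: declare d=74 at depth 0
Step 2: declare b=(read d)=74 at depth 0
Step 3: declare e=(read b)=74 at depth 0
Step 4: declare b=77 at depth 0
Step 5: declare a=32 at depth 0
Step 6: declare c=(read b)=77 at depth 0
Step 7: declare b=(read c)=77 at depth 0
Step 8: declare c=(read b)=77 at depth 0
Step 9: declare b=(read e)=74 at depth 0
Step 10: enter scope (depth=1)
Step 11: exit scope (depth=0)
Visible at query point: a=32 b=74 c=77 d=74 e=74

Answer: 0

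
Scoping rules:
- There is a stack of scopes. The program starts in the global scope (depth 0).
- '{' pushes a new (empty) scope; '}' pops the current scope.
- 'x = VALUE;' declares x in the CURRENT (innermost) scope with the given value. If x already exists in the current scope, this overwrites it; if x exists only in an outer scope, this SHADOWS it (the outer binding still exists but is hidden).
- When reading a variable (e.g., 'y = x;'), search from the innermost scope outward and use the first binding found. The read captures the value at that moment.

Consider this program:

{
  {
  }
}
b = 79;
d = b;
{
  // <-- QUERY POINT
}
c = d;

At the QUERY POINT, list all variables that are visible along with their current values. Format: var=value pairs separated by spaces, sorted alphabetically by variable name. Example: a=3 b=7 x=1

Step 1: enter scope (depth=1)
Step 2: enter scope (depth=2)
Step 3: exit scope (depth=1)
Step 4: exit scope (depth=0)
Step 5: declare b=79 at depth 0
Step 6: declare d=(read b)=79 at depth 0
Step 7: enter scope (depth=1)
Visible at query point: b=79 d=79

Answer: b=79 d=79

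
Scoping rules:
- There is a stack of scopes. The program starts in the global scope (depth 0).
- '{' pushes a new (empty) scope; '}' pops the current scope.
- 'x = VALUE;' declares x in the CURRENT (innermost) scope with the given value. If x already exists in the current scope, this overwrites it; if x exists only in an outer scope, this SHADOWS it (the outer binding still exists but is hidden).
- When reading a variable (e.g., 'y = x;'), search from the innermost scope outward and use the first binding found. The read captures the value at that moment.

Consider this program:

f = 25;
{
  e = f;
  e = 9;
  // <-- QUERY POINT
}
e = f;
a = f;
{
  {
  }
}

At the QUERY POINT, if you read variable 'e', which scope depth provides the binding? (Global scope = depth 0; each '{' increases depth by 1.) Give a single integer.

Step 1: declare f=25 at depth 0
Step 2: enter scope (depth=1)
Step 3: declare e=(read f)=25 at depth 1
Step 4: declare e=9 at depth 1
Visible at query point: e=9 f=25

Answer: 1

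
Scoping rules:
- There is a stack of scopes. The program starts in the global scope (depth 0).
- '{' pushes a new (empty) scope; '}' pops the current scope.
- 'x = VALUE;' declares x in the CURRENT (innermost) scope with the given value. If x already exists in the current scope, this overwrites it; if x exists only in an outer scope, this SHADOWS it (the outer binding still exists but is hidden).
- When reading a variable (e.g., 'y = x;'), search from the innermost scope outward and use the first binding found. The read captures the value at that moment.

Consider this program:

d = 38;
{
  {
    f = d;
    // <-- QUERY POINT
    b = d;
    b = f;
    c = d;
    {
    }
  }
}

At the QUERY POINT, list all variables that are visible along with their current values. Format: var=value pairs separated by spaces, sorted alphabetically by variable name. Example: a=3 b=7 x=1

Answer: d=38 f=38

Derivation:
Step 1: declare d=38 at depth 0
Step 2: enter scope (depth=1)
Step 3: enter scope (depth=2)
Step 4: declare f=(read d)=38 at depth 2
Visible at query point: d=38 f=38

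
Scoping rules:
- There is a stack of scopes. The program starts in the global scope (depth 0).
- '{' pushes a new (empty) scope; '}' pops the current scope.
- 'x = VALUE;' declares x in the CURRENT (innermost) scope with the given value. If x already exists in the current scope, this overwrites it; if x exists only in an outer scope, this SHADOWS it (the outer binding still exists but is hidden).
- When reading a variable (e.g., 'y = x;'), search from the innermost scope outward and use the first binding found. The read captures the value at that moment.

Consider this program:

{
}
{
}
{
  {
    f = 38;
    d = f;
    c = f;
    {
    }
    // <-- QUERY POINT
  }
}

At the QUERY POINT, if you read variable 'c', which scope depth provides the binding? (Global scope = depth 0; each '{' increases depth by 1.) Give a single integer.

Step 1: enter scope (depth=1)
Step 2: exit scope (depth=0)
Step 3: enter scope (depth=1)
Step 4: exit scope (depth=0)
Step 5: enter scope (depth=1)
Step 6: enter scope (depth=2)
Step 7: declare f=38 at depth 2
Step 8: declare d=(read f)=38 at depth 2
Step 9: declare c=(read f)=38 at depth 2
Step 10: enter scope (depth=3)
Step 11: exit scope (depth=2)
Visible at query point: c=38 d=38 f=38

Answer: 2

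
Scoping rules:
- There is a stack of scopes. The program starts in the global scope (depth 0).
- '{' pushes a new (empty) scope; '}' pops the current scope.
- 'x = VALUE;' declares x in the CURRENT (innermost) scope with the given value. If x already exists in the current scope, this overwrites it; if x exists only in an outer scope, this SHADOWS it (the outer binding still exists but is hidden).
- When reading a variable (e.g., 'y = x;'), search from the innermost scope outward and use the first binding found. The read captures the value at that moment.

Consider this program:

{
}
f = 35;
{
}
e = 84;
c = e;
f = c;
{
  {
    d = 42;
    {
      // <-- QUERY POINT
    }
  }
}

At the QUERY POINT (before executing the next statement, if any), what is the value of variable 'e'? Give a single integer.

Step 1: enter scope (depth=1)
Step 2: exit scope (depth=0)
Step 3: declare f=35 at depth 0
Step 4: enter scope (depth=1)
Step 5: exit scope (depth=0)
Step 6: declare e=84 at depth 0
Step 7: declare c=(read e)=84 at depth 0
Step 8: declare f=(read c)=84 at depth 0
Step 9: enter scope (depth=1)
Step 10: enter scope (depth=2)
Step 11: declare d=42 at depth 2
Step 12: enter scope (depth=3)
Visible at query point: c=84 d=42 e=84 f=84

Answer: 84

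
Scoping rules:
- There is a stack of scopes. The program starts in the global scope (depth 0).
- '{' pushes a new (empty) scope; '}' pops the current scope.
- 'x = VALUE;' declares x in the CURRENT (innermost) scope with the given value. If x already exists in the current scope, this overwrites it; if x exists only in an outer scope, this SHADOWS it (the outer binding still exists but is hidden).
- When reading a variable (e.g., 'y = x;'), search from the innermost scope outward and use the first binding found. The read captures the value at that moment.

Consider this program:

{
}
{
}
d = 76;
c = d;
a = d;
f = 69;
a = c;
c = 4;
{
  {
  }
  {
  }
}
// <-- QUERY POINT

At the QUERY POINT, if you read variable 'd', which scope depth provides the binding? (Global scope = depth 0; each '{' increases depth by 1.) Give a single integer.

Answer: 0

Derivation:
Step 1: enter scope (depth=1)
Step 2: exit scope (depth=0)
Step 3: enter scope (depth=1)
Step 4: exit scope (depth=0)
Step 5: declare d=76 at depth 0
Step 6: declare c=(read d)=76 at depth 0
Step 7: declare a=(read d)=76 at depth 0
Step 8: declare f=69 at depth 0
Step 9: declare a=(read c)=76 at depth 0
Step 10: declare c=4 at depth 0
Step 11: enter scope (depth=1)
Step 12: enter scope (depth=2)
Step 13: exit scope (depth=1)
Step 14: enter scope (depth=2)
Step 15: exit scope (depth=1)
Step 16: exit scope (depth=0)
Visible at query point: a=76 c=4 d=76 f=69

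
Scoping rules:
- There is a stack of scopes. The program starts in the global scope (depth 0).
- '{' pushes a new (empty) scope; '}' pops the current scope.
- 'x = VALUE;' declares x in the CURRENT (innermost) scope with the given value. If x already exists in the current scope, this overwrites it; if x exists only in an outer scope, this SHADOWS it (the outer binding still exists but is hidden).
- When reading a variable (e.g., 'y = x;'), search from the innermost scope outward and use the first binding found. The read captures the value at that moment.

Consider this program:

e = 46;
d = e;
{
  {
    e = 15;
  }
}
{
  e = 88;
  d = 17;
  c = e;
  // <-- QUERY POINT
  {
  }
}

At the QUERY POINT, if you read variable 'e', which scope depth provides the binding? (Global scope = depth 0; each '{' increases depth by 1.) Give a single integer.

Answer: 1

Derivation:
Step 1: declare e=46 at depth 0
Step 2: declare d=(read e)=46 at depth 0
Step 3: enter scope (depth=1)
Step 4: enter scope (depth=2)
Step 5: declare e=15 at depth 2
Step 6: exit scope (depth=1)
Step 7: exit scope (depth=0)
Step 8: enter scope (depth=1)
Step 9: declare e=88 at depth 1
Step 10: declare d=17 at depth 1
Step 11: declare c=(read e)=88 at depth 1
Visible at query point: c=88 d=17 e=88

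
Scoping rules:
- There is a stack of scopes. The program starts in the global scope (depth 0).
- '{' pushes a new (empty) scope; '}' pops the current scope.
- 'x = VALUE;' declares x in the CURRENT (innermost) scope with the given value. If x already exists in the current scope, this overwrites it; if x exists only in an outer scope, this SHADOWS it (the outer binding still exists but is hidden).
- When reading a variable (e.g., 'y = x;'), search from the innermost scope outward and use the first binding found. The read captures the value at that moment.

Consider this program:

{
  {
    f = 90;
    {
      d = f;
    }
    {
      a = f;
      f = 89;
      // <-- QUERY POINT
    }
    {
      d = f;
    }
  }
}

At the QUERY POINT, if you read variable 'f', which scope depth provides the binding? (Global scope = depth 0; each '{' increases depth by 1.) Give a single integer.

Answer: 3

Derivation:
Step 1: enter scope (depth=1)
Step 2: enter scope (depth=2)
Step 3: declare f=90 at depth 2
Step 4: enter scope (depth=3)
Step 5: declare d=(read f)=90 at depth 3
Step 6: exit scope (depth=2)
Step 7: enter scope (depth=3)
Step 8: declare a=(read f)=90 at depth 3
Step 9: declare f=89 at depth 3
Visible at query point: a=90 f=89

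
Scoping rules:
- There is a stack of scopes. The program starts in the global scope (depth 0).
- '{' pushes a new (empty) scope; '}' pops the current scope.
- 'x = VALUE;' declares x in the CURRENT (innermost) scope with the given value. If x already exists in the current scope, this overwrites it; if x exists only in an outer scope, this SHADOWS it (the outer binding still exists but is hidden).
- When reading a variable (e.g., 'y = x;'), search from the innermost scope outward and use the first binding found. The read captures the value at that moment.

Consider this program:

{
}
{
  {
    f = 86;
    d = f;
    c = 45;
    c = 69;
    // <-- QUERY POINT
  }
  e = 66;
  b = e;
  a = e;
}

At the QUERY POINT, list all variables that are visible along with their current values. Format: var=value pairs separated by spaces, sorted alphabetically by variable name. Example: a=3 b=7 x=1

Answer: c=69 d=86 f=86

Derivation:
Step 1: enter scope (depth=1)
Step 2: exit scope (depth=0)
Step 3: enter scope (depth=1)
Step 4: enter scope (depth=2)
Step 5: declare f=86 at depth 2
Step 6: declare d=(read f)=86 at depth 2
Step 7: declare c=45 at depth 2
Step 8: declare c=69 at depth 2
Visible at query point: c=69 d=86 f=86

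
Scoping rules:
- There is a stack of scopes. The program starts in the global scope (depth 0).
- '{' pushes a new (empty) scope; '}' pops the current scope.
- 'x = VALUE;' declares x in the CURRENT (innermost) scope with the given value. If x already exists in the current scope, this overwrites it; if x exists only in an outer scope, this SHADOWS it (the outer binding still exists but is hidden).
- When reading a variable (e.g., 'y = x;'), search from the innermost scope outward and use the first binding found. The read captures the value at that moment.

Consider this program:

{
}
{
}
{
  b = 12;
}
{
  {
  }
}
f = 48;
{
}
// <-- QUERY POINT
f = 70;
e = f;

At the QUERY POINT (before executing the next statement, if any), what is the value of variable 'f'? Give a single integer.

Answer: 48

Derivation:
Step 1: enter scope (depth=1)
Step 2: exit scope (depth=0)
Step 3: enter scope (depth=1)
Step 4: exit scope (depth=0)
Step 5: enter scope (depth=1)
Step 6: declare b=12 at depth 1
Step 7: exit scope (depth=0)
Step 8: enter scope (depth=1)
Step 9: enter scope (depth=2)
Step 10: exit scope (depth=1)
Step 11: exit scope (depth=0)
Step 12: declare f=48 at depth 0
Step 13: enter scope (depth=1)
Step 14: exit scope (depth=0)
Visible at query point: f=48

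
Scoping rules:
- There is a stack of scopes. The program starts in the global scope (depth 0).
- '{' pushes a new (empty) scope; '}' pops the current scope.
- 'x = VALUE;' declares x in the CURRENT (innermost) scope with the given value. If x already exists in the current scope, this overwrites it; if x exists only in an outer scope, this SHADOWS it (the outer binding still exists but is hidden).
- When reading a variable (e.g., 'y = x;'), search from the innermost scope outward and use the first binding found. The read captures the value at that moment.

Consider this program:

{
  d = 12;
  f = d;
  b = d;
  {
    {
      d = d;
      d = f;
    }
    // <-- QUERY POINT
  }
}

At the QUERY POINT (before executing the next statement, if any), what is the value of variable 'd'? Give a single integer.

Answer: 12

Derivation:
Step 1: enter scope (depth=1)
Step 2: declare d=12 at depth 1
Step 3: declare f=(read d)=12 at depth 1
Step 4: declare b=(read d)=12 at depth 1
Step 5: enter scope (depth=2)
Step 6: enter scope (depth=3)
Step 7: declare d=(read d)=12 at depth 3
Step 8: declare d=(read f)=12 at depth 3
Step 9: exit scope (depth=2)
Visible at query point: b=12 d=12 f=12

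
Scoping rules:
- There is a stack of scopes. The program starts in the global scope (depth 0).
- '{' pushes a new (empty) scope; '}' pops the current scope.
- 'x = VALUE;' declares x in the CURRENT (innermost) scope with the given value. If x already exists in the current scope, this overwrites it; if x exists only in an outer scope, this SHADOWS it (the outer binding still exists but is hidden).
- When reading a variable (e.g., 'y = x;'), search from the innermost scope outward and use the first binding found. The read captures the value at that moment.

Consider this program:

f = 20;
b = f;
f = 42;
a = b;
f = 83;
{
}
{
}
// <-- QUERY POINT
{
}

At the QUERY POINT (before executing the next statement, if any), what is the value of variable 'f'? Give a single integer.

Answer: 83

Derivation:
Step 1: declare f=20 at depth 0
Step 2: declare b=(read f)=20 at depth 0
Step 3: declare f=42 at depth 0
Step 4: declare a=(read b)=20 at depth 0
Step 5: declare f=83 at depth 0
Step 6: enter scope (depth=1)
Step 7: exit scope (depth=0)
Step 8: enter scope (depth=1)
Step 9: exit scope (depth=0)
Visible at query point: a=20 b=20 f=83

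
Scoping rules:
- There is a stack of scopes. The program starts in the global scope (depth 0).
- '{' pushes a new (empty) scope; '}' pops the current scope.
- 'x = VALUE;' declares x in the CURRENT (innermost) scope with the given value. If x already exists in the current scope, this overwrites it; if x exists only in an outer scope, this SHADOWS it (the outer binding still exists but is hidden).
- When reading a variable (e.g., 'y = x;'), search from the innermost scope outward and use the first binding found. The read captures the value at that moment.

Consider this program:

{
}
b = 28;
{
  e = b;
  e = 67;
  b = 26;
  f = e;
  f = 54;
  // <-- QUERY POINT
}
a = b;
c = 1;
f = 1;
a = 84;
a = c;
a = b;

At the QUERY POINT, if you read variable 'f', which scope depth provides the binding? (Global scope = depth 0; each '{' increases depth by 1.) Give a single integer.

Step 1: enter scope (depth=1)
Step 2: exit scope (depth=0)
Step 3: declare b=28 at depth 0
Step 4: enter scope (depth=1)
Step 5: declare e=(read b)=28 at depth 1
Step 6: declare e=67 at depth 1
Step 7: declare b=26 at depth 1
Step 8: declare f=(read e)=67 at depth 1
Step 9: declare f=54 at depth 1
Visible at query point: b=26 e=67 f=54

Answer: 1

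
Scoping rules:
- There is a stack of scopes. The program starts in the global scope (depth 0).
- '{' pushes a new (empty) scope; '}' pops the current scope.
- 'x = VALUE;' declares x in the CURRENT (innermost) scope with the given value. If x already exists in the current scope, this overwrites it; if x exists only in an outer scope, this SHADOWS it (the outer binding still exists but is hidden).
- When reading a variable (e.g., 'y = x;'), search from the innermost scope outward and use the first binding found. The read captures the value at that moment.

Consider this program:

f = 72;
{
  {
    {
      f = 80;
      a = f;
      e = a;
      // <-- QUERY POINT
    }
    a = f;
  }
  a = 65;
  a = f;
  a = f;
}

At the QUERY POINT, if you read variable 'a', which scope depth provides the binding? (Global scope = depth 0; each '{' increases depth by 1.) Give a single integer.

Answer: 3

Derivation:
Step 1: declare f=72 at depth 0
Step 2: enter scope (depth=1)
Step 3: enter scope (depth=2)
Step 4: enter scope (depth=3)
Step 5: declare f=80 at depth 3
Step 6: declare a=(read f)=80 at depth 3
Step 7: declare e=(read a)=80 at depth 3
Visible at query point: a=80 e=80 f=80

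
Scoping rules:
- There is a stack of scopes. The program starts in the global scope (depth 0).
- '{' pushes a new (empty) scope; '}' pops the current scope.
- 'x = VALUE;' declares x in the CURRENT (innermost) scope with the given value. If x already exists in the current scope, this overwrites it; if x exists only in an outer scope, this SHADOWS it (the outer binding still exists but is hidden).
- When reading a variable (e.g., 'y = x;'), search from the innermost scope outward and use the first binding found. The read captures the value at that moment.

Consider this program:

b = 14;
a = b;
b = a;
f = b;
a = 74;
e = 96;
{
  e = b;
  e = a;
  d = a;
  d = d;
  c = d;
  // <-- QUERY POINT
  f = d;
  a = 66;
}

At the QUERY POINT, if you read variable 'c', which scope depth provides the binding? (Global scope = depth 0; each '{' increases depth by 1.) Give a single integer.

Step 1: declare b=14 at depth 0
Step 2: declare a=(read b)=14 at depth 0
Step 3: declare b=(read a)=14 at depth 0
Step 4: declare f=(read b)=14 at depth 0
Step 5: declare a=74 at depth 0
Step 6: declare e=96 at depth 0
Step 7: enter scope (depth=1)
Step 8: declare e=(read b)=14 at depth 1
Step 9: declare e=(read a)=74 at depth 1
Step 10: declare d=(read a)=74 at depth 1
Step 11: declare d=(read d)=74 at depth 1
Step 12: declare c=(read d)=74 at depth 1
Visible at query point: a=74 b=14 c=74 d=74 e=74 f=14

Answer: 1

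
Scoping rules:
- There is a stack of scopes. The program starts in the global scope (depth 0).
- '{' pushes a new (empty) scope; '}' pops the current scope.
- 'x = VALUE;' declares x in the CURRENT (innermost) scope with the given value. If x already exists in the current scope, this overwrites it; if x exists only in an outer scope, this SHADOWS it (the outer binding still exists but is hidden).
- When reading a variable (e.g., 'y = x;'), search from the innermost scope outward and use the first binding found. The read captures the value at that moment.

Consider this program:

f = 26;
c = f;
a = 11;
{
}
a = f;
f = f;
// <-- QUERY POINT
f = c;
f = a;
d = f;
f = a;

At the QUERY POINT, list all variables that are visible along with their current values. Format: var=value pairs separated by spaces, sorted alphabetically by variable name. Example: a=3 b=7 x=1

Answer: a=26 c=26 f=26

Derivation:
Step 1: declare f=26 at depth 0
Step 2: declare c=(read f)=26 at depth 0
Step 3: declare a=11 at depth 0
Step 4: enter scope (depth=1)
Step 5: exit scope (depth=0)
Step 6: declare a=(read f)=26 at depth 0
Step 7: declare f=(read f)=26 at depth 0
Visible at query point: a=26 c=26 f=26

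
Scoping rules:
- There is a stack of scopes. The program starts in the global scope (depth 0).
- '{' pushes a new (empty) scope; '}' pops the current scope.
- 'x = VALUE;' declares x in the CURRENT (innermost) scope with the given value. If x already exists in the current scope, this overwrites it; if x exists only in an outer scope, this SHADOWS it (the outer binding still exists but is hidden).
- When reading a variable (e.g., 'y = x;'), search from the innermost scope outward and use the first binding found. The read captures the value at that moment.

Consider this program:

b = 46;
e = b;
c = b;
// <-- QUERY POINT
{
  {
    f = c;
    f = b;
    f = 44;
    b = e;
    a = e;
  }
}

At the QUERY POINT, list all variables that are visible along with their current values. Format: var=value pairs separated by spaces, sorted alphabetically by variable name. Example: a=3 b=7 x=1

Step 1: declare b=46 at depth 0
Step 2: declare e=(read b)=46 at depth 0
Step 3: declare c=(read b)=46 at depth 0
Visible at query point: b=46 c=46 e=46

Answer: b=46 c=46 e=46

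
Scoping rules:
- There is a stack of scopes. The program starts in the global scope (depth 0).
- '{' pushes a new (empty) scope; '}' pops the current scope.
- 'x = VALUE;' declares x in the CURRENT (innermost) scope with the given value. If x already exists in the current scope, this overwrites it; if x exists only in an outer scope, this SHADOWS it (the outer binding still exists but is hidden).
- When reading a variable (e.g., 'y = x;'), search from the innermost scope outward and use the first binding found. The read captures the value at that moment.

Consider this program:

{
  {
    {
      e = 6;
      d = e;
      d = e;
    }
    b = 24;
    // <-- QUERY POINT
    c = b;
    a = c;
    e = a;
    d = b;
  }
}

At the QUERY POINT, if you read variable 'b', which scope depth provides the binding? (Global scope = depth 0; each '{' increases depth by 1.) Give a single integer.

Step 1: enter scope (depth=1)
Step 2: enter scope (depth=2)
Step 3: enter scope (depth=3)
Step 4: declare e=6 at depth 3
Step 5: declare d=(read e)=6 at depth 3
Step 6: declare d=(read e)=6 at depth 3
Step 7: exit scope (depth=2)
Step 8: declare b=24 at depth 2
Visible at query point: b=24

Answer: 2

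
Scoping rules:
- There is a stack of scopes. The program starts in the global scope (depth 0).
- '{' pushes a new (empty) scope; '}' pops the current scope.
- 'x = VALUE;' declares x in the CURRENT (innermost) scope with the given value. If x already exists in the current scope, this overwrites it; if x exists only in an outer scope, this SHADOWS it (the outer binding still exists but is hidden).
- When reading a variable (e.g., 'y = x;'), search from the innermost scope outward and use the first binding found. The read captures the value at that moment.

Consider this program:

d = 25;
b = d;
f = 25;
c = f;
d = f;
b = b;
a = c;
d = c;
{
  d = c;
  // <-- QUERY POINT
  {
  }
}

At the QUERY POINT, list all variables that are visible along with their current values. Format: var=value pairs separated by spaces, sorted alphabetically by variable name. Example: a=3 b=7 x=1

Answer: a=25 b=25 c=25 d=25 f=25

Derivation:
Step 1: declare d=25 at depth 0
Step 2: declare b=(read d)=25 at depth 0
Step 3: declare f=25 at depth 0
Step 4: declare c=(read f)=25 at depth 0
Step 5: declare d=(read f)=25 at depth 0
Step 6: declare b=(read b)=25 at depth 0
Step 7: declare a=(read c)=25 at depth 0
Step 8: declare d=(read c)=25 at depth 0
Step 9: enter scope (depth=1)
Step 10: declare d=(read c)=25 at depth 1
Visible at query point: a=25 b=25 c=25 d=25 f=25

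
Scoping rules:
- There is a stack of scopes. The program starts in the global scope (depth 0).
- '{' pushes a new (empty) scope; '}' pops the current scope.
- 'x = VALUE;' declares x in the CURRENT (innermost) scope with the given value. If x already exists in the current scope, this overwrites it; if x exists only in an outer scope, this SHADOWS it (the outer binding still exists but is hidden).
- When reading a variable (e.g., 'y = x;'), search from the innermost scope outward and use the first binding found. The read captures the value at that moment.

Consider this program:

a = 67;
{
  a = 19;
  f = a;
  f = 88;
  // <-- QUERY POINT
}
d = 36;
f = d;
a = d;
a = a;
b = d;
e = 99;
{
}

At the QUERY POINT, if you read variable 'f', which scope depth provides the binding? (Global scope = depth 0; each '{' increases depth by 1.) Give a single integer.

Answer: 1

Derivation:
Step 1: declare a=67 at depth 0
Step 2: enter scope (depth=1)
Step 3: declare a=19 at depth 1
Step 4: declare f=(read a)=19 at depth 1
Step 5: declare f=88 at depth 1
Visible at query point: a=19 f=88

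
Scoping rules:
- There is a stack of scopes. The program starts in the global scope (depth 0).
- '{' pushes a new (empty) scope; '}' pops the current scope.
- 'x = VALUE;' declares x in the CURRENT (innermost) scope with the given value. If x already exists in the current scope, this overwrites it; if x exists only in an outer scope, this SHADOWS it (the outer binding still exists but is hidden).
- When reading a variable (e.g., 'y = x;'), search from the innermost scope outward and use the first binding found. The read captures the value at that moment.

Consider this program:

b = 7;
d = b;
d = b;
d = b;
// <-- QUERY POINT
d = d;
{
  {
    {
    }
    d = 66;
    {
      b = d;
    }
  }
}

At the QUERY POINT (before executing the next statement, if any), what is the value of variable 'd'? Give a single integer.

Step 1: declare b=7 at depth 0
Step 2: declare d=(read b)=7 at depth 0
Step 3: declare d=(read b)=7 at depth 0
Step 4: declare d=(read b)=7 at depth 0
Visible at query point: b=7 d=7

Answer: 7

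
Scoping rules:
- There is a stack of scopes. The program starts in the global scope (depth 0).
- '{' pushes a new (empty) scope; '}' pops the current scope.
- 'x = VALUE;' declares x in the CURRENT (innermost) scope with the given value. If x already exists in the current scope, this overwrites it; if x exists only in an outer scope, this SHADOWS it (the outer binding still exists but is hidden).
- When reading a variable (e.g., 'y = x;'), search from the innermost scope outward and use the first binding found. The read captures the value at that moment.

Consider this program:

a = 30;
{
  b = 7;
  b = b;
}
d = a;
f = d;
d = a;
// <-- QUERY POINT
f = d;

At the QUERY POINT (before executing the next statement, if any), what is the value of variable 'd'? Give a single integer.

Step 1: declare a=30 at depth 0
Step 2: enter scope (depth=1)
Step 3: declare b=7 at depth 1
Step 4: declare b=(read b)=7 at depth 1
Step 5: exit scope (depth=0)
Step 6: declare d=(read a)=30 at depth 0
Step 7: declare f=(read d)=30 at depth 0
Step 8: declare d=(read a)=30 at depth 0
Visible at query point: a=30 d=30 f=30

Answer: 30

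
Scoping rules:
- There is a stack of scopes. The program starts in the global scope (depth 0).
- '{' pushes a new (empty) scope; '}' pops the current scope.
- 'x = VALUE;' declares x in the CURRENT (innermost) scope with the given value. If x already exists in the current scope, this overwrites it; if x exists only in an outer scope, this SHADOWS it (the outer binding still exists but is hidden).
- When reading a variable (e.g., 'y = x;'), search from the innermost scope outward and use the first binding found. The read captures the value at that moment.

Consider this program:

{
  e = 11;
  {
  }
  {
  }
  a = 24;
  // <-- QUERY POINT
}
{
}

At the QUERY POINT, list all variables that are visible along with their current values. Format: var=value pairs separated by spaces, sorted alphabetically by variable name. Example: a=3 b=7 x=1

Answer: a=24 e=11

Derivation:
Step 1: enter scope (depth=1)
Step 2: declare e=11 at depth 1
Step 3: enter scope (depth=2)
Step 4: exit scope (depth=1)
Step 5: enter scope (depth=2)
Step 6: exit scope (depth=1)
Step 7: declare a=24 at depth 1
Visible at query point: a=24 e=11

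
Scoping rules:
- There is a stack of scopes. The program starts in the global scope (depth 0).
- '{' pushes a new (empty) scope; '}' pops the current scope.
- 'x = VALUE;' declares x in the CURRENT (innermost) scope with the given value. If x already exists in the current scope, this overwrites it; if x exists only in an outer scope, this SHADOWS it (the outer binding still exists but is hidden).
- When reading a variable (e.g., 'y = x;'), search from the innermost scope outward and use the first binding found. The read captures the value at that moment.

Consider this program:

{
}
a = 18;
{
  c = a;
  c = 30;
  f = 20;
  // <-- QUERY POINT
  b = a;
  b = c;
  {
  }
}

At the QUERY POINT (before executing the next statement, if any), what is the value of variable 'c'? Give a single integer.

Step 1: enter scope (depth=1)
Step 2: exit scope (depth=0)
Step 3: declare a=18 at depth 0
Step 4: enter scope (depth=1)
Step 5: declare c=(read a)=18 at depth 1
Step 6: declare c=30 at depth 1
Step 7: declare f=20 at depth 1
Visible at query point: a=18 c=30 f=20

Answer: 30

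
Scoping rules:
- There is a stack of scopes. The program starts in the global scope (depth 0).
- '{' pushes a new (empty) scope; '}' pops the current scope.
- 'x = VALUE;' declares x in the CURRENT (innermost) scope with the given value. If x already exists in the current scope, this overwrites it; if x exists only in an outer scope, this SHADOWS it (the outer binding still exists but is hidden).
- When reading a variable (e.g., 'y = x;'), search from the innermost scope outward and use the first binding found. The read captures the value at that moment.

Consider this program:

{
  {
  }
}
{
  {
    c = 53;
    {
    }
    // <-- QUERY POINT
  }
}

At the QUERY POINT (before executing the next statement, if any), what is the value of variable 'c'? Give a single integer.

Answer: 53

Derivation:
Step 1: enter scope (depth=1)
Step 2: enter scope (depth=2)
Step 3: exit scope (depth=1)
Step 4: exit scope (depth=0)
Step 5: enter scope (depth=1)
Step 6: enter scope (depth=2)
Step 7: declare c=53 at depth 2
Step 8: enter scope (depth=3)
Step 9: exit scope (depth=2)
Visible at query point: c=53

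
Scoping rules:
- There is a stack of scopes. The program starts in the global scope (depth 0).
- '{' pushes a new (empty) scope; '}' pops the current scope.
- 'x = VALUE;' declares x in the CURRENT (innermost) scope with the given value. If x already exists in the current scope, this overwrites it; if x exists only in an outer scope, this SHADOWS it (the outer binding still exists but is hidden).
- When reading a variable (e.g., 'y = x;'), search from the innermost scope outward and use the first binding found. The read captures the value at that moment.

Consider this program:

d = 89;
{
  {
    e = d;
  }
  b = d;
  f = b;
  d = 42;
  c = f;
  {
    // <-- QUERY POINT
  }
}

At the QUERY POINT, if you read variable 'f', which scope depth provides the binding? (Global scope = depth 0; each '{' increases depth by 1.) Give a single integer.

Step 1: declare d=89 at depth 0
Step 2: enter scope (depth=1)
Step 3: enter scope (depth=2)
Step 4: declare e=(read d)=89 at depth 2
Step 5: exit scope (depth=1)
Step 6: declare b=(read d)=89 at depth 1
Step 7: declare f=(read b)=89 at depth 1
Step 8: declare d=42 at depth 1
Step 9: declare c=(read f)=89 at depth 1
Step 10: enter scope (depth=2)
Visible at query point: b=89 c=89 d=42 f=89

Answer: 1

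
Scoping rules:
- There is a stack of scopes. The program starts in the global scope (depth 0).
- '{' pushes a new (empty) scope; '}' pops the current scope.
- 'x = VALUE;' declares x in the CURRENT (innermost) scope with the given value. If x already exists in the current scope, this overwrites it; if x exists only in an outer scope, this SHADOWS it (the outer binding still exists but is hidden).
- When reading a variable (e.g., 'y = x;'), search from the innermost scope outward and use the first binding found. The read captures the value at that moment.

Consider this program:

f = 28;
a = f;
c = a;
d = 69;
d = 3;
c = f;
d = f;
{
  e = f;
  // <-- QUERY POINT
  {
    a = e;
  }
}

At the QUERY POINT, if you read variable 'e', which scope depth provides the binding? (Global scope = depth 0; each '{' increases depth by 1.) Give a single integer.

Answer: 1

Derivation:
Step 1: declare f=28 at depth 0
Step 2: declare a=(read f)=28 at depth 0
Step 3: declare c=(read a)=28 at depth 0
Step 4: declare d=69 at depth 0
Step 5: declare d=3 at depth 0
Step 6: declare c=(read f)=28 at depth 0
Step 7: declare d=(read f)=28 at depth 0
Step 8: enter scope (depth=1)
Step 9: declare e=(read f)=28 at depth 1
Visible at query point: a=28 c=28 d=28 e=28 f=28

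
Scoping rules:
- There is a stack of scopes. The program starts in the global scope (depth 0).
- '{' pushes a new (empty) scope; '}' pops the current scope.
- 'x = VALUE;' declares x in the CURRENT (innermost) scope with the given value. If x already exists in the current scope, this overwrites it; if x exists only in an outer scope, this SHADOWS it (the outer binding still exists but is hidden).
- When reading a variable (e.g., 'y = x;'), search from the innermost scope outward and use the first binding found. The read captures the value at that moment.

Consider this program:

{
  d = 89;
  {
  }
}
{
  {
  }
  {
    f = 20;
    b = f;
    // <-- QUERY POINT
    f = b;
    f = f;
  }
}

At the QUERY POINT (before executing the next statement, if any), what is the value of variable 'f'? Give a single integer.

Step 1: enter scope (depth=1)
Step 2: declare d=89 at depth 1
Step 3: enter scope (depth=2)
Step 4: exit scope (depth=1)
Step 5: exit scope (depth=0)
Step 6: enter scope (depth=1)
Step 7: enter scope (depth=2)
Step 8: exit scope (depth=1)
Step 9: enter scope (depth=2)
Step 10: declare f=20 at depth 2
Step 11: declare b=(read f)=20 at depth 2
Visible at query point: b=20 f=20

Answer: 20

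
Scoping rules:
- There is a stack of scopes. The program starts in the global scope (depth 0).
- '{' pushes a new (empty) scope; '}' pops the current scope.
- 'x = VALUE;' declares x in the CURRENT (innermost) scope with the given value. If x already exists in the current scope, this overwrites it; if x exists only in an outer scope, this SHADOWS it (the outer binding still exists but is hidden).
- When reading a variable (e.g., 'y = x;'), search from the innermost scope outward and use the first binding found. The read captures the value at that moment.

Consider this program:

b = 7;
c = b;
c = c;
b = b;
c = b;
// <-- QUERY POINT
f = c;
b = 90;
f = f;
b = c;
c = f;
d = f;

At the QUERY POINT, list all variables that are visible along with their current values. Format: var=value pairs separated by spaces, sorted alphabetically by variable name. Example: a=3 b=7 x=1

Answer: b=7 c=7

Derivation:
Step 1: declare b=7 at depth 0
Step 2: declare c=(read b)=7 at depth 0
Step 3: declare c=(read c)=7 at depth 0
Step 4: declare b=(read b)=7 at depth 0
Step 5: declare c=(read b)=7 at depth 0
Visible at query point: b=7 c=7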